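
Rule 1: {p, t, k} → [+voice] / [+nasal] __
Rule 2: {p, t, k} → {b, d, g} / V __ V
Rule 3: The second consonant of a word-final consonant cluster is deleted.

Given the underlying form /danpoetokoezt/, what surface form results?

Rule 1 (post-nasal voicing): /p/ is a voiceless stop immediately after the nasal /n/, so it voices to [b]. /danpoetokoezt/ → danboetokoezt.
Rule 2 (intervocalic voicing): /t/ is a voiceless stop between vowels /e/ and /o/, so it voices to [d]. /k/ is a voiceless stop between vowels /o/ and /o/, so it voices to [g]. /danboetokoezt/ → danboedogoezt.
Rule 3 (final cluster simplification): /t/ is the second consonant of a word-final cluster /zt/, so it deletes. /danboedogoezt/ → danboedogoez.

danboedogoez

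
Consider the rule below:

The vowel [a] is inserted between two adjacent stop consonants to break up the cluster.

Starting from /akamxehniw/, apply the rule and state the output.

akamxehniw

No segment of /akamxehniw/ meets the structural description of the rule, so the form surfaces unchanged.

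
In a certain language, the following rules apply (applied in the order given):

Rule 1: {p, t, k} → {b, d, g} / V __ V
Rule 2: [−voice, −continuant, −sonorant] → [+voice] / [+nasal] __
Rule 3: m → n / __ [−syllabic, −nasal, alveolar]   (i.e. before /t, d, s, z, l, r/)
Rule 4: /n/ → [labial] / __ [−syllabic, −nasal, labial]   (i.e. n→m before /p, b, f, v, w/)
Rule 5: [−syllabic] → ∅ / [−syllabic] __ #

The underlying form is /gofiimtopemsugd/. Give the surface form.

Rule 1 (intervocalic voicing): /p/ is a voiceless stop between vowels /o/ and /e/, so it voices to [b]. /gofiimtopemsugd/ → gofiimtobemsugd.
Rule 2 (post-nasal voicing): /t/ is a voiceless stop immediately after the nasal /m/, so it voices to [d]. /gofiimtobemsugd/ → gofiimdobemsugd.
Rule 3 (nasal place assimilation): /m/ precedes the alveolar consonant /d/, so it assimilates in place to [n]. /m/ precedes the alveolar consonant /s/, so it assimilates in place to [n]. /gofiimdobemsugd/ → gofiindobensugd.
Rule 4 (nasal place assimilation): no segment meets the environment; /gofiindobensugd/ is unchanged.
Rule 5 (final cluster simplification): /d/ is the second consonant of a word-final cluster /gd/, so it deletes. /gofiindobensugd/ → gofiindobensug.

gofiindobensug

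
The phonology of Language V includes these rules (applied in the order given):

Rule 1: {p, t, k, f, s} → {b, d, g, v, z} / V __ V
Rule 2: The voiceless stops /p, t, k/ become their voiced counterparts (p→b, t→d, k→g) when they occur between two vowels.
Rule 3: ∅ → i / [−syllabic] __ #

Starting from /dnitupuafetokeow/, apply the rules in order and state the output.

dnidubuavedogeowi

Rule 1 (intervocalic voicing): /t/ is a voiceless obstruent between vowels /i/ and /u/, so it voices to [d]. /p/ is a voiceless obstruent between vowels /u/ and /u/, so it voices to [b]. /f/ is a voiceless obstruent between vowels /a/ and /e/, so it voices to [v]. /t/ is a voiceless obstruent between vowels /e/ and /o/, so it voices to [d]. /k/ is a voiceless obstruent between vowels /o/ and /e/, so it voices to [g]. /dnitupuafetokeow/ → dnidubuavedogeow.
Rule 2 (intervocalic voicing): no segment meets the environment; /dnidubuavedogeow/ is unchanged.
Rule 3 (final i-epenthesis): the form ends in the consonant /w/, so [i] is inserted word-finally. /dnidubuavedogeow/ → dnidubuavedogeowi.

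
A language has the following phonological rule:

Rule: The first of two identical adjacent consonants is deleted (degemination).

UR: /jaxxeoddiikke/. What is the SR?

jaxeodiike

/xx/ is a geminate; the first /x/ deletes.
/dd/ is a geminate; the first /d/ deletes.
/kk/ is a geminate; the first /k/ deletes.
The other instances of /j/, /x/, /d/, /k/ do not occur in the required environment and remain unchanged.
Surface form: [jaxeodiike].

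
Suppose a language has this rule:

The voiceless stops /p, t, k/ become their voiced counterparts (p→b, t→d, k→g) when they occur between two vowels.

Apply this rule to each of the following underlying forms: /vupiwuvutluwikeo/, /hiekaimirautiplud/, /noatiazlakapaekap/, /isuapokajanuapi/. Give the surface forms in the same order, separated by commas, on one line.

/vupiwuvutluwikeo/: /p/ is a voiceless stop between vowels /u/ and /i/, so it voices to [b]. /k/ is a voiceless stop between vowels /i/ and /e/, so it voices to [g]. → [vubiwuvutluwigeo].
/hiekaimirautiplud/: /k/ is a voiceless stop between vowels /e/ and /a/, so it voices to [g]. /t/ is a voiceless stop between vowels /u/ and /i/, so it voices to [d]. → [hiegaimiraudiplud].
/noatiazlakapaekap/: /t/ is a voiceless stop between vowels /a/ and /i/, so it voices to [d]. /k/ is a voiceless stop between vowels /a/ and /a/, so it voices to [g]. /p/ is a voiceless stop between vowels /a/ and /a/, so it voices to [b]. /k/ is a voiceless stop between vowels /e/ and /a/, so it voices to [g]. → [noadiazlagabaegap].
/isuapokajanuapi/: /p/ is a voiceless stop between vowels /a/ and /o/, so it voices to [b]. /k/ is a voiceless stop between vowels /o/ and /a/, so it voices to [g]. /p/ is a voiceless stop between vowels /a/ and /i/, so it voices to [b]. → [isuabogajanuabi].

vubiwuvutluwigeo, hiegaimiraudiplud, noadiazlagabaegap, isuabogajanuabi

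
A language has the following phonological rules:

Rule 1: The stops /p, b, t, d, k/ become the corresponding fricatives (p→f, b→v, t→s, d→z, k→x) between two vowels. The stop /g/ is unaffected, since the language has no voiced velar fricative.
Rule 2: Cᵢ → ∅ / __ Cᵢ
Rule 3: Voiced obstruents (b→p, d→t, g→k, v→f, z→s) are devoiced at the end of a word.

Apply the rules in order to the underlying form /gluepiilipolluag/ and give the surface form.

gluefiilifoluak

Rule 1 (intervocalic spirantization): /p/ is a stop between vowels /e/ and /i/, so it spirantizes to the fricative [f]. /p/ is a stop between vowels /i/ and /o/, so it spirantizes to the fricative [f]. /gluepiilipolluag/ → gluefiilifolluag.
Rule 2 (degemination): /ll/ is a geminate; the first /l/ deletes. /gluefiilifolluag/ → gluefiilifoluag.
Rule 3 (final devoicing): /g/ is a voiced obstruent in word-final position, so it devoices to [k]. /gluefiilifoluag/ → gluefiilifoluak.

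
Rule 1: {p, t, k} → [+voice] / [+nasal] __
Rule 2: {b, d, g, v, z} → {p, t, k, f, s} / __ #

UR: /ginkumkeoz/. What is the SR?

Rule 1 (post-nasal voicing): /k/ is a voiceless stop immediately after the nasal /n/, so it voices to [g]. /k/ is a voiceless stop immediately after the nasal /m/, so it voices to [g]. /ginkumkeoz/ → gingumgeoz.
Rule 2 (final devoicing): /z/ is a voiced obstruent in word-final position, so it devoices to [s]. /gingumgeoz/ → gingumgeos.

gingumgeos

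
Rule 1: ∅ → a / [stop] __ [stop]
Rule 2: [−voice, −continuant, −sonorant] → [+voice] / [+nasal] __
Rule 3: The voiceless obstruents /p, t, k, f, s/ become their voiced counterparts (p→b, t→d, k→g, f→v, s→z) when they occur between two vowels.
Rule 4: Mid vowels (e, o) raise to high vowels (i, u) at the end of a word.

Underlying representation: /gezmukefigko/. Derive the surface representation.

Rule 1 (stop-cluster a-epenthesis): /g/ and /k/ form a stop–stop cluster, so [a] is inserted between them. /gezmukefigko/ → gezmukefigako.
Rule 2 (post-nasal voicing): no segment meets the environment; /gezmukefigako/ is unchanged.
Rule 3 (intervocalic voicing): /k/ is a voiceless obstruent between vowels /u/ and /e/, so it voices to [g]. /f/ is a voiceless obstruent between vowels /e/ and /i/, so it voices to [v]. /k/ is a voiceless obstruent between vowels /a/ and /o/, so it voices to [g]. /gezmukefigako/ → gezmugevigago.
Rule 4 (final vowel raising): /o/ is a mid vowel in word-final position, so it raises to [u]. /gezmugevigago/ → gezmugevigagu.

gezmugevigagu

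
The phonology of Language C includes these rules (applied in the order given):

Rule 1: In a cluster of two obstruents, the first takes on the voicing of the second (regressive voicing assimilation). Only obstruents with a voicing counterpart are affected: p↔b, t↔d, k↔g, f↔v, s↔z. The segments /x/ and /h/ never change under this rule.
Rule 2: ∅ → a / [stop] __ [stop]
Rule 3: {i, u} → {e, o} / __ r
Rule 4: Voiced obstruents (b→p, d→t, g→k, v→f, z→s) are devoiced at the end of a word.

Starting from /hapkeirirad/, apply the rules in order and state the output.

hapakeererat

Rule 1 (regressive voicing assimilation): no segment meets the environment; /hapkeirirad/ is unchanged.
Rule 2 (stop-cluster a-epenthesis): /p/ and /k/ form a stop–stop cluster, so [a] is inserted between them. /hapkeirirad/ → hapakeirirad.
Rule 3 (pre-rhotic lowering): /i/ is a high vowel immediately before /r/, so it lowers to [e]. /i/ is a high vowel immediately before /r/, so it lowers to [e]. /hapakeirirad/ → hapakeererad.
Rule 4 (final devoicing): /d/ is a voiced obstruent in word-final position, so it devoices to [t]. /hapakeererad/ → hapakeererat.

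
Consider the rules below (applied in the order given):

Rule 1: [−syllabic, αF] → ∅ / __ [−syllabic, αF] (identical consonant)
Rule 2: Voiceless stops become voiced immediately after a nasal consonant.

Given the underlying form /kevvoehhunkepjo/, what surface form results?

Rule 1 (degemination): /vv/ is a geminate; the first /v/ deletes. /hh/ is a geminate; the first /h/ deletes. /kevvoehhunkepjo/ → kevoehunkepjo.
Rule 2 (post-nasal voicing): /k/ is a voiceless stop immediately after the nasal /n/, so it voices to [g]. /kevoehunkepjo/ → kevoehungepjo.

kevoehungepjo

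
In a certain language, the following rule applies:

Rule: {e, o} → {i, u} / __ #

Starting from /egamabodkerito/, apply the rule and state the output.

egamabodkeritu

/o/ is a mid vowel in word-final position, so it raises to [u].
The other instances of /e/, /o/ do not occur in the required environment and remain unchanged.
Surface form: [egamabodkeritu].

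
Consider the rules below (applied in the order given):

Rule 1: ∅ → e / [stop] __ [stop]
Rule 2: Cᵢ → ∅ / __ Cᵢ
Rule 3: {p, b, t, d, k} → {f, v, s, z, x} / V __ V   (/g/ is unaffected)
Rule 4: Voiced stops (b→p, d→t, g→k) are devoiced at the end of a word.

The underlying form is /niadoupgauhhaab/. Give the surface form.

Rule 1 (stop-cluster e-epenthesis): /p/ and /g/ form a stop–stop cluster, so [e] is inserted between them. /niadoupgauhhaab/ → niadoupegauhhaab.
Rule 2 (degemination): /hh/ is a geminate; the first /h/ deletes. /niadoupegauhhaab/ → niadoupegauhaab.
Rule 3 (intervocalic spirantization): /d/ is a stop between vowels /a/ and /o/, so it spirantizes to the fricative [z]. /p/ is a stop between vowels /u/ and /e/, so it spirantizes to the fricative [f]. /niadoupegauhaab/ → niazoufegauhaab.
Rule 4 (final devoicing): /b/ is a voiced stop in word-final position, so it devoices to [p]. /niazoufegauhaab/ → niazoufegauhaap.

niazoufegauhaap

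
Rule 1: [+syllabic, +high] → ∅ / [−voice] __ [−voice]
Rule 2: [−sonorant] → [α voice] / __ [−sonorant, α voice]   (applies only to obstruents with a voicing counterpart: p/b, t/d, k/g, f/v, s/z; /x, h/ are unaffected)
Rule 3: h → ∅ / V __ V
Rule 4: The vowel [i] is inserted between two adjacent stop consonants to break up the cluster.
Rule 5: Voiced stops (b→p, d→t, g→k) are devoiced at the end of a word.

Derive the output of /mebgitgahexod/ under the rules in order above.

mebigidigaexot

Rule 1 (high vowel syncope): no segment meets the environment; /mebgitgahexod/ is unchanged.
Rule 2 (regressive voicing assimilation): /t/ precedes the voiced obstruent /g/, so it voices to [d] by assimilation. /mebgitgahexod/ → mebgidgahexod.
Rule 3 (intervocalic h-deletion): /h/ occurs between vowels /a/ and /e/, so it deletes. /mebgidgahexod/ → mebgidgaexod.
Rule 4 (stop-cluster i-epenthesis): /b/ and /g/ form a stop–stop cluster, so [i] is inserted between them. /d/ and /g/ form a stop–stop cluster, so [i] is inserted between them. /mebgidgaexod/ → mebigidigaexod.
Rule 5 (final devoicing): /d/ is a voiced stop in word-final position, so it devoices to [t]. /mebigidigaexod/ → mebigidigaexot.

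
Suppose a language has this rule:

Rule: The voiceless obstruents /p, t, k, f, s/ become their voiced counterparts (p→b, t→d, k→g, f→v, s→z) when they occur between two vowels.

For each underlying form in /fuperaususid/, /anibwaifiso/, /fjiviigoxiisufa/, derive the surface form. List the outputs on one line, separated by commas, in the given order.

fuberauzuzid, anibwaivizo, fjiviigoxiizuva

/fuperaususid/: /p/ is a voiceless obstruent between vowels /u/ and /e/, so it voices to [b]. /s/ is a voiceless obstruent between vowels /u/ and /u/, so it voices to [z]. /s/ is a voiceless obstruent between vowels /u/ and /i/, so it voices to [z]. → [fuberauzuzid].
/anibwaifiso/: /f/ is a voiceless obstruent between vowels /i/ and /i/, so it voices to [v]. /s/ is a voiceless obstruent between vowels /i/ and /o/, so it voices to [z]. → [anibwaivizo].
/fjiviigoxiisufa/: /s/ is a voiceless obstruent between vowels /i/ and /u/, so it voices to [z]. /f/ is a voiceless obstruent between vowels /u/ and /a/, so it voices to [v]. → [fjiviigoxiizuva].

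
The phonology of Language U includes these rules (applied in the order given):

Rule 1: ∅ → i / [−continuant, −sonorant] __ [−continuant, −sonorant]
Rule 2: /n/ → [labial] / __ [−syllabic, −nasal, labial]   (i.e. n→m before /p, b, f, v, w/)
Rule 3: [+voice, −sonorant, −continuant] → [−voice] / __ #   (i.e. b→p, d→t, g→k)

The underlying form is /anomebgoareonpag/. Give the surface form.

anomebigoareompak

Rule 1 (stop-cluster i-epenthesis): /b/ and /g/ form a stop–stop cluster, so [i] is inserted between them. /anomebgoareonpag/ → anomebigoareonpag.
Rule 2 (nasal place assimilation): /n/ precedes the labial consonant /p/, so it assimilates in place to [m]. /anomebigoareonpag/ → anomebigoareompag.
Rule 3 (final devoicing): /g/ is a voiced stop in word-final position, so it devoices to [k]. /anomebigoareompag/ → anomebigoareompak.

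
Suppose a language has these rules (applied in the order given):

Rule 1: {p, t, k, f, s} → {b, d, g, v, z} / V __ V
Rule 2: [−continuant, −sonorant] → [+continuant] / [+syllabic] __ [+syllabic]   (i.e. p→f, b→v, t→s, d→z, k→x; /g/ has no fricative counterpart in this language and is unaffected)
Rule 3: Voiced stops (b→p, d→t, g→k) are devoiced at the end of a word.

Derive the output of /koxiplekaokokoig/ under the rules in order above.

koxiplegaogogoik

Rule 1 (intervocalic voicing): /k/ is a voiceless obstruent between vowels /e/ and /a/, so it voices to [g]. /k/ is a voiceless obstruent between vowels /o/ and /o/, so it voices to [g]. /k/ is a voiceless obstruent between vowels /o/ and /o/, so it voices to [g]. /koxiplekaokokoig/ → koxiplegaogogoig.
Rule 2 (intervocalic spirantization): no segment meets the environment; /koxiplegaogogoig/ is unchanged.
Rule 3 (final devoicing): /g/ is a voiced stop in word-final position, so it devoices to [k]. /koxiplegaogogoig/ → koxiplegaogogoik.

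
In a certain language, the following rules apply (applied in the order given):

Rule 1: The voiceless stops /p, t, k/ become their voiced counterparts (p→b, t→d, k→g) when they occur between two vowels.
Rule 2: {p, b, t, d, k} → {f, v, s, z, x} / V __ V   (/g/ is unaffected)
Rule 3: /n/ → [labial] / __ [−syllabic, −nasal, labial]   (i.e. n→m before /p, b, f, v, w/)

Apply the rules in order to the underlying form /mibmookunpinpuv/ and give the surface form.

Rule 1 (intervocalic voicing): /k/ is a voiceless stop between vowels /o/ and /u/, so it voices to [g]. /mibmookunpinpuv/ → mibmoogunpinpuv.
Rule 2 (intervocalic spirantization): no segment meets the environment; /mibmoogunpinpuv/ is unchanged.
Rule 3 (nasal place assimilation): /n/ precedes the labial consonant /p/, so it assimilates in place to [m]. /n/ precedes the labial consonant /p/, so it assimilates in place to [m]. /mibmoogunpinpuv/ → mibmoogumpimpuv.

mibmoogumpimpuv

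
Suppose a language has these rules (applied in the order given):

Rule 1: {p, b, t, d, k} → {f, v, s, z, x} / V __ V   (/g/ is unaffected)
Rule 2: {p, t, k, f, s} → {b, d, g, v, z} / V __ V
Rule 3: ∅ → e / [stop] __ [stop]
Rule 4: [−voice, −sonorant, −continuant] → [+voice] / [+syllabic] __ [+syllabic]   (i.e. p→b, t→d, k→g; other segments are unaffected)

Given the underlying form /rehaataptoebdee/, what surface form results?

rehaazabedoebedee

Rule 1 (intervocalic spirantization): /t/ is a stop between vowels /a/ and /a/, so it spirantizes to the fricative [s]. /rehaataptoebdee/ → rehaasaptoebdee.
Rule 2 (intervocalic voicing): /s/ is a voiceless obstruent between vowels /a/ and /a/, so it voices to [z]. /rehaasaptoebdee/ → rehaazaptoebdee.
Rule 3 (stop-cluster e-epenthesis): /p/ and /t/ form a stop–stop cluster, so [e] is inserted between them. /b/ and /d/ form a stop–stop cluster, so [e] is inserted between them. /rehaazaptoebdee/ → rehaazapetoebedee.
Rule 4 (intervocalic voicing): /p/ is a voiceless stop between vowels /a/ and /e/, so it voices to [b]. /t/ is a voiceless stop between vowels /e/ and /o/, so it voices to [d]. /rehaazapetoebedee/ → rehaazabedoebedee.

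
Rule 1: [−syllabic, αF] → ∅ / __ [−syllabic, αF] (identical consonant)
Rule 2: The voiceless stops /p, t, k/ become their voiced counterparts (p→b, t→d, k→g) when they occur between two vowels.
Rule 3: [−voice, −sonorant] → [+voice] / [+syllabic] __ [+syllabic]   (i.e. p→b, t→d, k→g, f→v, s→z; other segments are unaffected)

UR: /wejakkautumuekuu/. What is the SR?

wejagaudumueguu

Rule 1 (degemination): /kk/ is a geminate; the first /k/ deletes. /wejakkautumuekuu/ → wejakautumuekuu.
Rule 2 (intervocalic voicing): /k/ is a voiceless stop between vowels /a/ and /a/, so it voices to [g]. /t/ is a voiceless stop between vowels /u/ and /u/, so it voices to [d]. /k/ is a voiceless stop between vowels /e/ and /u/, so it voices to [g]. /wejakautumuekuu/ → wejagaudumueguu.
Rule 3 (intervocalic voicing): no segment meets the environment; /wejagaudumueguu/ is unchanged.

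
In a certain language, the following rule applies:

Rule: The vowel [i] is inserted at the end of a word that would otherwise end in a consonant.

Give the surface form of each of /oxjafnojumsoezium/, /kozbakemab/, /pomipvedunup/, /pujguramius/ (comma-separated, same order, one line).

/oxjafnojumsoezium/: the form ends in the consonant /m/, so [i] is inserted word-finally. → [oxjafnojumsoeziumi].
/kozbakemab/: the form ends in the consonant /b/, so [i] is inserted word-finally. → [kozbakemabi].
/pomipvedunup/: the form ends in the consonant /p/, so [i] is inserted word-finally. → [pomipvedunupi].
/pujguramius/: the form ends in the consonant /s/, so [i] is inserted word-finally. → [pujguramiusi].

oxjafnojumsoeziumi, kozbakemabi, pomipvedunupi, pujguramiusi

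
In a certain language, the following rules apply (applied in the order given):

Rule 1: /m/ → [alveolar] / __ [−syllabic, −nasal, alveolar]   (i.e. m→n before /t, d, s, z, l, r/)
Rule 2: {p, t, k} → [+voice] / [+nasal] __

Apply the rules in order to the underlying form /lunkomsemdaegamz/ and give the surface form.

Rule 1 (nasal place assimilation): /m/ precedes the alveolar consonant /s/, so it assimilates in place to [n]. /m/ precedes the alveolar consonant /d/, so it assimilates in place to [n]. /m/ precedes the alveolar consonant /z/, so it assimilates in place to [n]. /lunkomsemdaegamz/ → lunkonsendaeganz.
Rule 2 (post-nasal voicing): /k/ is a voiceless stop immediately after the nasal /n/, so it voices to [g]. /lunkonsendaeganz/ → lungonsendaeganz.

lungonsendaeganz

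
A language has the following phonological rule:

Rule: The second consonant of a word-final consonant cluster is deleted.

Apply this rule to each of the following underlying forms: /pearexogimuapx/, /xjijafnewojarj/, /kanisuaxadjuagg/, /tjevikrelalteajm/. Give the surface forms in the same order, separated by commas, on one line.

/pearexogimuapx/: /x/ is the second consonant of a word-final cluster /px/, so it deletes. → [pearexogimuap].
/xjijafnewojarj/: /j/ is the second consonant of a word-final cluster /rj/, so it deletes. → [xjijafnewojar].
/kanisuaxadjuagg/: /g/ is the second consonant of a word-final cluster /gg/, so it deletes. → [kanisuaxadjuag].
/tjevikrelalteajm/: /m/ is the second consonant of a word-final cluster /jm/, so it deletes. → [tjevikrelalteaj].

pearexogimuap, xjijafnewojar, kanisuaxadjuag, tjevikrelalteaj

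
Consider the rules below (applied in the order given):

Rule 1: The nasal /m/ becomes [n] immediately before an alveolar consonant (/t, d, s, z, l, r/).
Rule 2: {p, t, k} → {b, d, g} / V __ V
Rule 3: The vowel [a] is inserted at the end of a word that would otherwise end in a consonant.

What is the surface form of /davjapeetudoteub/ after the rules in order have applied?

Rule 1 (nasal place assimilation): no segment meets the environment; /davjapeetudoteub/ is unchanged.
Rule 2 (intervocalic voicing): /p/ is a voiceless stop between vowels /a/ and /e/, so it voices to [b]. /t/ is a voiceless stop between vowels /e/ and /u/, so it voices to [d]. /t/ is a voiceless stop between vowels /o/ and /e/, so it voices to [d]. /davjapeetudoteub/ → davjabeedudodeub.
Rule 3 (final a-epenthesis): the form ends in the consonant /b/, so [a] is inserted word-finally. /davjabeedudodeub/ → davjabeedudodeuba.

davjabeedudodeuba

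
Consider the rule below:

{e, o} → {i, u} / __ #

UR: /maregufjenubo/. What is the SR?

/o/ is a mid vowel in word-final position, so it raises to [u].
Surface form: [maregufjenubu].

maregufjenubu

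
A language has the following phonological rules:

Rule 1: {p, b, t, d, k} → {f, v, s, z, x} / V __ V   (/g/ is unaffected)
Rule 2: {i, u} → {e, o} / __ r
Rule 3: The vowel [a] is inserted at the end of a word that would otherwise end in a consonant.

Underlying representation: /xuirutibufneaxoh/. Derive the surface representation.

xuerusivufneaxoha

Rule 1 (intervocalic spirantization): /t/ is a stop between vowels /u/ and /i/, so it spirantizes to the fricative [s]. /b/ is a stop between vowels /i/ and /u/, so it spirantizes to the fricative [v]. /xuirutibufneaxoh/ → xuirusivufneaxoh.
Rule 2 (pre-rhotic lowering): /i/ is a high vowel immediately before /r/, so it lowers to [e]. /xuirusivufneaxoh/ → xuerusivufneaxoh.
Rule 3 (final a-epenthesis): the form ends in the consonant /h/, so [a] is inserted word-finally. /xuerusivufneaxoh/ → xuerusivufneaxoha.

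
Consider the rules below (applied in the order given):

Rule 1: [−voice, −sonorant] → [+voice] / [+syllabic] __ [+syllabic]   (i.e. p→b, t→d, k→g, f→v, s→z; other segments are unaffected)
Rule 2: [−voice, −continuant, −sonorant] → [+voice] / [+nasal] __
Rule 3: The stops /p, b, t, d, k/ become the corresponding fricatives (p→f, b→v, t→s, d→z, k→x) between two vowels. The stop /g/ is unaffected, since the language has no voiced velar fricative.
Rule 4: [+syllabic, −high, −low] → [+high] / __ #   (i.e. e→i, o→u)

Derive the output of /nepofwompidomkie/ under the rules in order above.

nevofwombizomgii

Rule 1 (intervocalic voicing): /p/ is a voiceless obstruent between vowels /e/ and /o/, so it voices to [b]. /nepofwompidomkie/ → nebofwompidomkie.
Rule 2 (post-nasal voicing): /p/ is a voiceless stop immediately after the nasal /m/, so it voices to [b]. /k/ is a voiceless stop immediately after the nasal /m/, so it voices to [g]. /nebofwompidomkie/ → nebofwombidomgie.
Rule 3 (intervocalic spirantization): /b/ is a stop between vowels /e/ and /o/, so it spirantizes to the fricative [v]. /d/ is a stop between vowels /i/ and /o/, so it spirantizes to the fricative [z]. /nebofwombidomgie/ → nevofwombizomgie.
Rule 4 (final vowel raising): /e/ is a mid vowel in word-final position, so it raises to [i]. /nevofwombizomgie/ → nevofwombizomgii.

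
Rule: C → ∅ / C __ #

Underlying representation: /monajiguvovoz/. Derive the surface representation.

monajiguvovoz

No segment of /monajiguvovoz/ meets the structural description of the rule, so the form surfaces unchanged.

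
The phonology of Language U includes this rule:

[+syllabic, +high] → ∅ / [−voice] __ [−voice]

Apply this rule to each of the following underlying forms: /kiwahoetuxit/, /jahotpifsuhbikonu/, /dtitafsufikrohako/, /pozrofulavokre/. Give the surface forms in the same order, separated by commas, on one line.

kiwahoetxt, jahotpfshbikonu, dttafsfkrohako, pozrofulavokre

/kiwahoetuxit/: /u/ is a high vowel flanked by voiceless consonants /t/ and /x/, so it deletes. /i/ is a high vowel flanked by voiceless consonants /x/ and /t/, so it deletes. → [kiwahoetxt].
/jahotpifsuhbikonu/: /i/ is a high vowel flanked by voiceless consonants /p/ and /f/, so it deletes. /u/ is a high vowel flanked by voiceless consonants /s/ and /h/, so it deletes. → [jahotpfshbikonu].
/dtitafsufikrohako/: /i/ is a high vowel flanked by voiceless consonants /t/ and /t/, so it deletes. /u/ is a high vowel flanked by voiceless consonants /s/ and /f/, so it deletes. /i/ is a high vowel flanked by voiceless consonants /f/ and /k/, so it deletes. → [dttafsfkrohako].
/pozrofulavokre/: the rule's environment is not met; surfaces unchanged as [pozrofulavokre].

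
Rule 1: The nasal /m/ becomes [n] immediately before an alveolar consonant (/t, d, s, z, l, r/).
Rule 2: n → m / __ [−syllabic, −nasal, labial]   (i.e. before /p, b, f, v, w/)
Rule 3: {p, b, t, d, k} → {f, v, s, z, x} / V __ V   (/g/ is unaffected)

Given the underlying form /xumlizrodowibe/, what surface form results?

Rule 1 (nasal place assimilation): /m/ precedes the alveolar consonant /l/, so it assimilates in place to [n]. /xumlizrodowibe/ → xunlizrodowibe.
Rule 2 (nasal place assimilation): no segment meets the environment; /xunlizrodowibe/ is unchanged.
Rule 3 (intervocalic spirantization): /d/ is a stop between vowels /o/ and /o/, so it spirantizes to the fricative [z]. /b/ is a stop between vowels /i/ and /e/, so it spirantizes to the fricative [v]. /xunlizrodowibe/ → xunlizrozowive.

xunlizrozowive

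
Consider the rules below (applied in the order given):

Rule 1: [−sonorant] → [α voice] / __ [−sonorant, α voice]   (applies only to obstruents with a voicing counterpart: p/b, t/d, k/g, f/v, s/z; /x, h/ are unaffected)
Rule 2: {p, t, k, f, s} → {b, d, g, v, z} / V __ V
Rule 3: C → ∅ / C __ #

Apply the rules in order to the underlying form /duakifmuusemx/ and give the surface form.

Rule 1 (regressive voicing assimilation): no segment meets the environment; /duakifmuusemx/ is unchanged.
Rule 2 (intervocalic voicing): /k/ is a voiceless obstruent between vowels /a/ and /i/, so it voices to [g]. /s/ is a voiceless obstruent between vowels /u/ and /e/, so it voices to [z]. /duakifmuusemx/ → duagifmuuzemx.
Rule 3 (final cluster simplification): /x/ is the second consonant of a word-final cluster /mx/, so it deletes. /duagifmuuzemx/ → duagifmuuzem.

duagifmuuzem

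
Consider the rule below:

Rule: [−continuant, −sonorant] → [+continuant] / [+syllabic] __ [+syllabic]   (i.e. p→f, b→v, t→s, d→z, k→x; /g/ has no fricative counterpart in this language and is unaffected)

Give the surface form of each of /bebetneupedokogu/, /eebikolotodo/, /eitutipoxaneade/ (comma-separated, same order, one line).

/bebetneupedokogu/: /b/ is a stop between vowels /e/ and /e/, so it spirantizes to the fricative [v]. /p/ is a stop between vowels /u/ and /e/, so it spirantizes to the fricative [f]. /d/ is a stop between vowels /e/ and /o/, so it spirantizes to the fricative [z]. /k/ is a stop between vowels /o/ and /o/, so it spirantizes to the fricative [x]. → [bevetneufezoxogu].
/eebikolotodo/: /b/ is a stop between vowels /e/ and /i/, so it spirantizes to the fricative [v]. /k/ is a stop between vowels /i/ and /o/, so it spirantizes to the fricative [x]. /t/ is a stop between vowels /o/ and /o/, so it spirantizes to the fricative [s]. /d/ is a stop between vowels /o/ and /o/, so it spirantizes to the fricative [z]. → [eevixolosozo].
/eitutipoxaneade/: /t/ is a stop between vowels /i/ and /u/, so it spirantizes to the fricative [s]. /t/ is a stop between vowels /u/ and /i/, so it spirantizes to the fricative [s]. /p/ is a stop between vowels /i/ and /o/, so it spirantizes to the fricative [f]. /d/ is a stop between vowels /a/ and /e/, so it spirantizes to the fricative [z]. → [eisusifoxaneaze].

bevetneufezoxogu, eevixolosozo, eisusifoxaneaze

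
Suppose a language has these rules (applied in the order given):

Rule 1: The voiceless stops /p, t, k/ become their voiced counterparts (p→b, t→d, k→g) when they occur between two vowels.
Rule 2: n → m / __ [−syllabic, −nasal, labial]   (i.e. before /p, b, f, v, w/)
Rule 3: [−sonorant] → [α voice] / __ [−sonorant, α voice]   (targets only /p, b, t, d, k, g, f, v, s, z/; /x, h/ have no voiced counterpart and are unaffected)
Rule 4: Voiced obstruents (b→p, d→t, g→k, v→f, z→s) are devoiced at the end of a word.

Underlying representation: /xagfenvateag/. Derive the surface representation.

Rule 1 (intervocalic voicing): /t/ is a voiceless stop between vowels /a/ and /e/, so it voices to [d]. /xagfenvateag/ → xagfenvadeag.
Rule 2 (nasal place assimilation): /n/ precedes the labial consonant /v/, so it assimilates in place to [m]. /xagfenvadeag/ → xagfemvadeag.
Rule 3 (regressive voicing assimilation): /g/ precedes the voiceless obstruent /f/, so it devoices to [k] by assimilation. /xagfemvadeag/ → xakfemvadeag.
Rule 4 (final devoicing): /g/ is a voiced obstruent in word-final position, so it devoices to [k]. /xakfemvadeag/ → xakfemvadeak.

xakfemvadeak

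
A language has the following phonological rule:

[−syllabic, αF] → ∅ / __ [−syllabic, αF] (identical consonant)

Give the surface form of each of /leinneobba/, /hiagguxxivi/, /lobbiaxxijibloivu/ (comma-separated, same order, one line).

/leinneobba/: /nn/ is a geminate; the first /n/ deletes. /bb/ is a geminate; the first /b/ deletes. → [leineoba].
/hiagguxxivi/: /gg/ is a geminate; the first /g/ deletes. /xx/ is a geminate; the first /x/ deletes. → [hiaguxivi].
/lobbiaxxijibloivu/: /bb/ is a geminate; the first /b/ deletes. /xx/ is a geminate; the first /x/ deletes. → [lobiaxijibloivu].

leineoba, hiaguxivi, lobiaxijibloivu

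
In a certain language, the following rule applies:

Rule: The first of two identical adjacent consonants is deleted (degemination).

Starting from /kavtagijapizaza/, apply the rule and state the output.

No segment of /kavtagijapizaza/ meets the structural description of the rule, so the form surfaces unchanged.

kavtagijapizaza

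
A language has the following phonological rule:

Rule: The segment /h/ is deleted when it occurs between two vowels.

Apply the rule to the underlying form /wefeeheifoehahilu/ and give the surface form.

wefeeeifoeailu

/h/ occurs between vowels /e/ and /e/, so it deletes.
/h/ occurs between vowels /e/ and /a/, so it deletes.
/h/ occurs between vowels /a/ and /i/, so it deletes.
Surface form: [wefeeeifoeailu].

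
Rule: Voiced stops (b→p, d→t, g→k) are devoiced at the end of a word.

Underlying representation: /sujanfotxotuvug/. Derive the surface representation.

sujanfotxotuvuk

/g/ is a voiced stop in word-final position, so it devoices to [k].
Surface form: [sujanfotxotuvuk].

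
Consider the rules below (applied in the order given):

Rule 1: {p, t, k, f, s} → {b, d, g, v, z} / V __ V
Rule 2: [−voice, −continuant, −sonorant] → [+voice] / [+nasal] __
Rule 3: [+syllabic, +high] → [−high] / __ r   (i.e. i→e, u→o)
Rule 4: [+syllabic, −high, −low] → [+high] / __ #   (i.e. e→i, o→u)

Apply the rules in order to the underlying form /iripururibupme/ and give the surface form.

Rule 1 (intervocalic voicing): /p/ is a voiceless obstruent between vowels /i/ and /u/, so it voices to [b]. /iripururibupme/ → iribururibupme.
Rule 2 (post-nasal voicing): no segment meets the environment; /iribururibupme/ is unchanged.
Rule 3 (pre-rhotic lowering): /i/ is a high vowel immediately before /r/, so it lowers to [e]. /u/ is a high vowel immediately before /r/, so it lowers to [o]. /u/ is a high vowel immediately before /r/, so it lowers to [o]. /iribururibupme/ → eribororibupme.
Rule 4 (final vowel raising): /e/ is a mid vowel in word-final position, so it raises to [i]. /eribororibupme/ → eribororibupmi.

eribororibupmi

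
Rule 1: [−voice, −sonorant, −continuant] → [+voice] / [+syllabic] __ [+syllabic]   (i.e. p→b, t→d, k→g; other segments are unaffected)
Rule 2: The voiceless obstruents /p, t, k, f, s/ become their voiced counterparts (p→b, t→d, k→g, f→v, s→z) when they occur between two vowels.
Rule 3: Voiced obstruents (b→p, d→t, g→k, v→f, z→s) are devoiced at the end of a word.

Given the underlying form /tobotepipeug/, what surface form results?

Rule 1 (intervocalic voicing): /t/ is a voiceless stop between vowels /o/ and /e/, so it voices to [d]. /p/ is a voiceless stop between vowels /e/ and /i/, so it voices to [b]. /p/ is a voiceless stop between vowels /i/ and /e/, so it voices to [b]. /tobotepipeug/ → tobodebibeug.
Rule 2 (intervocalic voicing): no segment meets the environment; /tobodebibeug/ is unchanged.
Rule 3 (final devoicing): /g/ is a voiced obstruent in word-final position, so it devoices to [k]. /tobodebibeug/ → tobodebibeuk.

tobodebibeuk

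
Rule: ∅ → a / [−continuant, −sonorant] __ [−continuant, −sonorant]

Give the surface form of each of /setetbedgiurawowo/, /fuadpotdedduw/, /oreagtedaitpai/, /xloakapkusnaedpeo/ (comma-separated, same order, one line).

setetabedagiurawowo, fuadapotadedaduw, oreagatedaitapai, xloakapakusnaedapeo

/setetbedgiurawowo/: /t/ and /b/ form a stop–stop cluster, so [a] is inserted between them. /d/ and /g/ form a stop–stop cluster, so [a] is inserted between them. → [setetabedagiurawowo].
/fuadpotdedduw/: /d/ and /p/ form a stop–stop cluster, so [a] is inserted between them. /t/ and /d/ form a stop–stop cluster, so [a] is inserted between them. /d/ and /d/ form a stop–stop cluster, so [a] is inserted between them. → [fuadapotadedaduw].
/oreagtedaitpai/: /g/ and /t/ form a stop–stop cluster, so [a] is inserted between them. /t/ and /p/ form a stop–stop cluster, so [a] is inserted between them. → [oreagatedaitapai].
/xloakapkusnaedpeo/: /p/ and /k/ form a stop–stop cluster, so [a] is inserted between them. /d/ and /p/ form a stop–stop cluster, so [a] is inserted between them. → [xloakapakusnaedapeo].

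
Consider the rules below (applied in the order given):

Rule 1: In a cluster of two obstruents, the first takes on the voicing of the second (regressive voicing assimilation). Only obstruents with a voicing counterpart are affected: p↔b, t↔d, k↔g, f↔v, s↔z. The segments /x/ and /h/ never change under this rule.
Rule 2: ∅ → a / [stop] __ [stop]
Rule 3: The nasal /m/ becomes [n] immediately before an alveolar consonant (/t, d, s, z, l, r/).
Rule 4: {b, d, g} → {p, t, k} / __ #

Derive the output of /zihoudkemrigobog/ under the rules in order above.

zihoutakenrigobok

Rule 1 (regressive voicing assimilation): /d/ precedes the voiceless obstruent /k/, so it devoices to [t] by assimilation. /zihoudkemrigobog/ → zihoutkemrigobog.
Rule 2 (stop-cluster a-epenthesis): /t/ and /k/ form a stop–stop cluster, so [a] is inserted between them. /zihoutkemrigobog/ → zihoutakemrigobog.
Rule 3 (nasal place assimilation): /m/ precedes the alveolar consonant /r/, so it assimilates in place to [n]. /zihoutakemrigobog/ → zihoutakenrigobog.
Rule 4 (final devoicing): /g/ is a voiced stop in word-final position, so it devoices to [k]. /zihoutakenrigobog/ → zihoutakenrigobok.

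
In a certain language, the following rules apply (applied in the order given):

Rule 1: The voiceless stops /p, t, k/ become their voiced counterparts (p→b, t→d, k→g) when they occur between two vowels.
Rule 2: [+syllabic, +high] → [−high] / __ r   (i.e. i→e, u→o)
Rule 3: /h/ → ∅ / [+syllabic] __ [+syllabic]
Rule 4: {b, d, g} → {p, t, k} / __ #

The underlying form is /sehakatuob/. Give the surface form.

Rule 1 (intervocalic voicing): /k/ is a voiceless stop between vowels /a/ and /a/, so it voices to [g]. /t/ is a voiceless stop between vowels /a/ and /u/, so it voices to [d]. /sehakatuob/ → sehagaduob.
Rule 2 (pre-rhotic lowering): no segment meets the environment; /sehagaduob/ is unchanged.
Rule 3 (intervocalic h-deletion): /h/ occurs between vowels /e/ and /a/, so it deletes. /sehagaduob/ → seagaduob.
Rule 4 (final devoicing): /b/ is a voiced stop in word-final position, so it devoices to [p]. /seagaduob/ → seagaduop.

seagaduop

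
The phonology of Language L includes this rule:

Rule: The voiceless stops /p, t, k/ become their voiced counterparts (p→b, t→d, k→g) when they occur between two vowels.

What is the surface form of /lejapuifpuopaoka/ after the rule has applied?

lejabuifpuobaoga

Scanning /lejapuifpuopaoka/: /p/ is a voiceless stop between vowels /a/ and /u/, so it voices to [b]; /p/ at position 9 is not in the conditioning environment; /p/ is a voiceless stop between vowels /o/ and /a/, so it voices to [b]; /k/ is a voiceless stop between vowels /o/ and /a/, so it voices to [g].
Result: [lejabuifpuobaoga].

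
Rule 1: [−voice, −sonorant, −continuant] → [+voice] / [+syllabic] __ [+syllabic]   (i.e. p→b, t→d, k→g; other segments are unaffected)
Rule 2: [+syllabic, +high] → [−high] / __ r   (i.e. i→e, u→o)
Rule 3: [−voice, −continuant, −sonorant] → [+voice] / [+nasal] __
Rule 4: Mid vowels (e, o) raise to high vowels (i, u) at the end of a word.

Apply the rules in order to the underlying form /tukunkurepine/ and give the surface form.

tugungorebini

Rule 1 (intervocalic voicing): /k/ is a voiceless stop between vowels /u/ and /u/, so it voices to [g]. /p/ is a voiceless stop between vowels /e/ and /i/, so it voices to [b]. /tukunkurepine/ → tugunkurebine.
Rule 2 (pre-rhotic lowering): /u/ is a high vowel immediately before /r/, so it lowers to [o]. /tugunkurebine/ → tugunkorebine.
Rule 3 (post-nasal voicing): /k/ is a voiceless stop immediately after the nasal /n/, so it voices to [g]. /tugunkorebine/ → tugungorebine.
Rule 4 (final vowel raising): /e/ is a mid vowel in word-final position, so it raises to [i]. /tugungorebine/ → tugungorebini.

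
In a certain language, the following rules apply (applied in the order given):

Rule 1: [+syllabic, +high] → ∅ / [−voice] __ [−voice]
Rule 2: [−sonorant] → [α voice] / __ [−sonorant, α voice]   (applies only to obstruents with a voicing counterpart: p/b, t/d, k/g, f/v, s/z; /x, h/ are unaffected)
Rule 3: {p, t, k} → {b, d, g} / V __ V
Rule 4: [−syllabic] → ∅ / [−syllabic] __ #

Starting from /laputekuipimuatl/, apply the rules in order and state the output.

lapteguibimuat

Rule 1 (high vowel syncope): /u/ is a high vowel flanked by voiceless consonants /p/ and /t/, so it deletes. /laputekuipimuatl/ → laptekuipimuatl.
Rule 2 (regressive voicing assimilation): no segment meets the environment; /laptekuipimuatl/ is unchanged.
Rule 3 (intervocalic voicing): /k/ is a voiceless stop between vowels /e/ and /u/, so it voices to [g]. /p/ is a voiceless stop between vowels /i/ and /i/, so it voices to [b]. /laptekuipimuatl/ → lapteguibimuatl.
Rule 4 (final cluster simplification): /l/ is the second consonant of a word-final cluster /tl/, so it deletes. /lapteguibimuatl/ → lapteguibimuat.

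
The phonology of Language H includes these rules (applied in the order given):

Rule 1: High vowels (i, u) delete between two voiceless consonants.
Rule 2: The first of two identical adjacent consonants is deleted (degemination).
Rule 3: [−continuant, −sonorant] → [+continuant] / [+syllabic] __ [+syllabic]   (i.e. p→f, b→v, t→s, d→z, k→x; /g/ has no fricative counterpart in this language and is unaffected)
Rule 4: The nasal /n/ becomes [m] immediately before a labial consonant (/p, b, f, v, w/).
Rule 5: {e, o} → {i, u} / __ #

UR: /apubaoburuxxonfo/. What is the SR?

Rule 1 (high vowel syncope): no segment meets the environment; /apubaoburuxxonfo/ is unchanged.
Rule 2 (degemination): /xx/ is a geminate; the first /x/ deletes. /apubaoburuxxonfo/ → apubaoburuxonfo.
Rule 3 (intervocalic spirantization): /p/ is a stop between vowels /a/ and /u/, so it spirantizes to the fricative [f]. /b/ is a stop between vowels /u/ and /a/, so it spirantizes to the fricative [v]. /b/ is a stop between vowels /o/ and /u/, so it spirantizes to the fricative [v]. /apubaoburuxonfo/ → afuvaovuruxonfo.
Rule 4 (nasal place assimilation): /n/ precedes the labial consonant /f/, so it assimilates in place to [m]. /afuvaovuruxonfo/ → afuvaovuruxomfo.
Rule 5 (final vowel raising): /o/ is a mid vowel in word-final position, so it raises to [u]. /afuvaovuruxomfo/ → afuvaovuruxomfu.

afuvaovuruxomfu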